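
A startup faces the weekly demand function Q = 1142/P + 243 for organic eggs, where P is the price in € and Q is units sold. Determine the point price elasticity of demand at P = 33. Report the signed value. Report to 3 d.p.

-0.125

At P = 33, Q = 277.606.
dQ/dP = −1142/P² = -1.049.
ε = (dQ/dP)(P/Q) = (-1.049)(33/277.606).
|ε| < 1, so demand is inelastic at this price.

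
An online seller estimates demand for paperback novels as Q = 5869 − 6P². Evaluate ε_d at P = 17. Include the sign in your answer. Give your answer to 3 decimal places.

-0.839

At P = 17, Q = 4135.
dQ/dP = −12P = -204.
ε = (dQ/dP)(P/Q) = (-204)(17/4135).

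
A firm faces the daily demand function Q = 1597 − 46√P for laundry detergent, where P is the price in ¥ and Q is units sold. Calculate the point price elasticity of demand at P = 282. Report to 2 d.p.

At P = 282, Q = 824.529.
dQ/dP = −46/(2√P) = -1.370.
ε = (dQ/dP)(P/Q) = (-1.370)(282/824.529).
|ε| < 1, so demand is inelastic at this price.

-0.47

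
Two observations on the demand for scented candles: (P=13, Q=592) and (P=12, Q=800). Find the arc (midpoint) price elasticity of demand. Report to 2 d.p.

ΔQ = 800 − 592 = 208; ΔP = 12 − 13 = -1.
Midpoints: P̄ = 12.50, Q̄ = 696.0.
ε = (ΔQ/ΔP)(P̄/Q̄) = (208/-1)(12.50/696.0).

-3.74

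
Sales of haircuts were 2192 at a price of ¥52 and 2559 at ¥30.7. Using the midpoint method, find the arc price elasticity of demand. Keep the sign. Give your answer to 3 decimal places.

ΔQ = 2559 − 2192 = 367; ΔP = 30.7 − 52 = -21.3.
Midpoints: P̄ = 41.35, Q̄ = 2375.5.
ε = (ΔQ/ΔP)(P̄/Q̄) = (367/-21.3)(41.35/2375.5).

-0.300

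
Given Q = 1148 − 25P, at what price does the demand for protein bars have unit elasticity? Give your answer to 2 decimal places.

22.96

For linear demand Q = a − bP, ε = −bP/(a − bP). |ε| = 1 when bP = a − bP, i.e. P = a/(2b).
P = 1148/(2·25) = 1148/50 = 22.9600.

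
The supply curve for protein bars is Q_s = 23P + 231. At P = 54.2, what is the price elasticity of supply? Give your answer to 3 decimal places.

0.844

At P = 54.2, Q_s = 1477.60.
dQ_s/dP = 23.
ε_s = (dQ_s/dP)(P/Q_s) = (23)(54.2/1477.60).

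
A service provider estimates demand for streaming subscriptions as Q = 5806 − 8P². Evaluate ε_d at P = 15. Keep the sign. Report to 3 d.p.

-0.899

At P = 15, Q = 4006.
dQ/dP = −16P = -240.
ε = (dQ/dP)(P/Q) = (-240)(15/4006).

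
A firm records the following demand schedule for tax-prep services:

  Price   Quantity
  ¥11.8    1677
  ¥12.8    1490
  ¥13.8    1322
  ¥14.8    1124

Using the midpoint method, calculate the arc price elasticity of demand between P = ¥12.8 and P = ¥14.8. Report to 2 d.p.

At P = 12.8, Q = 1490; at P = 14.8, Q = 1124.
ΔQ = -366, ΔP = 2.0. Midpoints: P̄ = 13.80, Q̄ = 1307.0.
ε = (ΔQ/ΔP)(P̄/Q̄) = (-366/2.0)(13.80/1307.0).

-1.93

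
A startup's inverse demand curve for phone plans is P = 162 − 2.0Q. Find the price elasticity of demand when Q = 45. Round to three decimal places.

At Q = 45, P = 162 − 2.0(45) = 72.00.
dP/dQ = −2.0, so dQ/dP = 1/(−2.0) = -0.500.
ε = (dQ/dP)(P/Q) = (-0.500)(72.00/45).

-0.800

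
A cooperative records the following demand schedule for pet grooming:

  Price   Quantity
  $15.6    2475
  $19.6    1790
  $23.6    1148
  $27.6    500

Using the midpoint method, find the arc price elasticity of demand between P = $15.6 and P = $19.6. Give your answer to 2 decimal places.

-1.41

At P = 15.6, Q = 2475; at P = 19.6, Q = 1790.
ΔQ = -685, ΔP = 4.0. Midpoints: P̄ = 17.60, Q̄ = 2132.5.
ε = (ΔQ/ΔP)(P̄/Q̄) = (-685/4.0)(17.60/2132.5).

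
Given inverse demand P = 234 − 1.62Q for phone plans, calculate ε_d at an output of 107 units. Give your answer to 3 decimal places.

At Q = 107, P = 234 − 1.62(107) = 60.66.
dP/dQ = −1.62, so dQ/dP = 1/(−1.62) = -0.617.
ε = (dQ/dP)(P/Q) = (-0.617)(60.66/107).

-0.350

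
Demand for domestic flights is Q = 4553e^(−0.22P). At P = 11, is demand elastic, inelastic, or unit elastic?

Q = 404.860, dQ/dP = -89.069.
ε = (dQ/dP)(P/Q) ≈ -2.420.
|ε| = 2.42 > 1.

elastic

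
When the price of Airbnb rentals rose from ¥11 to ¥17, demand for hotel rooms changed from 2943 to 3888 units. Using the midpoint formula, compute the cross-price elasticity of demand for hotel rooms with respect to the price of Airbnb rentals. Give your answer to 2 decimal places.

ΔQ_x = 3888 − 2943 = 945; ΔP_y = 17 − 11 = 6.
Midpoints: P̄_y = 14.00, Q̄_x = 3415.5.
ε_xy = (ΔQ_x/ΔP_y)(P̄_y/Q̄_x) = (945/6)(14.00/3415.5).
ε_xy > 0, so the goods are substitutes.

0.65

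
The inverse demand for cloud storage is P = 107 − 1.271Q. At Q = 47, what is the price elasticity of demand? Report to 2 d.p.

At Q = 47, P = 107 − 1.271(47) = 47.26.
dP/dQ = −1.271, so dQ/dP = 1/(−1.271) = -0.787.
ε = (dQ/dP)(P/Q) = (-0.787)(47.26/47).

-0.79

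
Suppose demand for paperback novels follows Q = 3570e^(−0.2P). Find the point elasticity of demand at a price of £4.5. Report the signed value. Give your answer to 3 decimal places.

At P = 4.5, Q = 1451.454.
dQ/dP = −0.2·3570e^(−0.2P) = −0.2Q = -290.291.
ε = (dQ/dP)(P/Q) = (-290.291)(4.5/1451.454).

-0.900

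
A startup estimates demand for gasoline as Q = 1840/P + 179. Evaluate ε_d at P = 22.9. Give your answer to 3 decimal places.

At P = 22.9, Q = 259.349.
dQ/dP = −1840/P² = -3.509.
ε = (dQ/dP)(P/Q) = (-3.509)(22.9/259.349).
|ε| < 1, so demand is inelastic at this price.

-0.310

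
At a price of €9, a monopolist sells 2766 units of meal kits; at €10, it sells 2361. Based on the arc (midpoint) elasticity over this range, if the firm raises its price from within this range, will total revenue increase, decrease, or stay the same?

decrease

Arc ε = (-405/1)(9.50/2563.5) ≈ -1.501.
|ε| = 1.50 > 1, so demand is elastic. A price rise therefore reduces total revenue.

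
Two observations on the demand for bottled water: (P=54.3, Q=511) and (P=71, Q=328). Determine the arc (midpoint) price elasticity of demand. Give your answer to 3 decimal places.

ΔQ = 328 − 511 = -183; ΔP = 71 − 54.3 = 16.7.
Midpoints: P̄ = 62.65, Q̄ = 419.5.
ε = (ΔQ/ΔP)(P̄/Q̄) = (-183/16.7)(62.65/419.5).

-1.637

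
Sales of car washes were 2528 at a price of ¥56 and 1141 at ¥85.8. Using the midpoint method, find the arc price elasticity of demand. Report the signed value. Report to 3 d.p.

-1.799

ΔQ = 1141 − 2528 = -1387; ΔP = 85.8 − 56 = 29.8.
Midpoints: P̄ = 70.90, Q̄ = 1834.5.
ε = (ΔQ/ΔP)(P̄/Q̄) = (-1387/29.8)(70.90/1834.5).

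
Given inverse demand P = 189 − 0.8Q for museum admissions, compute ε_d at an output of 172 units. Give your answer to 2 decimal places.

At Q = 172, P = 189 − 0.8(172) = 51.40.
dP/dQ = −0.8, so dQ/dP = 1/(−0.8) = -1.250.
ε = (dQ/dP)(P/Q) = (-1.250)(51.40/172).

-0.37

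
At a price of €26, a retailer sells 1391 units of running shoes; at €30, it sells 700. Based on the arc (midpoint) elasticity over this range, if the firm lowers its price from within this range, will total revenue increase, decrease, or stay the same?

Arc ε = (-691/4)(28.00/1045.5) ≈ -4.626.
|ε| = 4.63 > 1, so demand is elastic. A price cut therefore raises total revenue.

increase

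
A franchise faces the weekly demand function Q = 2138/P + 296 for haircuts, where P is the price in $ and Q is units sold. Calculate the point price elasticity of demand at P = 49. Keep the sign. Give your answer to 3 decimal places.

-0.128

At P = 49, Q = 339.633.
dQ/dP = −2138/P² = -0.890.
ε = (dQ/dP)(P/Q) = (-0.890)(49/339.633).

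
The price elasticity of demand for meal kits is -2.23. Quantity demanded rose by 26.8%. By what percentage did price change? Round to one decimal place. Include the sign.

-12.0%

%ΔP ≈ %ΔQ / ε = (26.8%)/(-2.23) = -12.02%.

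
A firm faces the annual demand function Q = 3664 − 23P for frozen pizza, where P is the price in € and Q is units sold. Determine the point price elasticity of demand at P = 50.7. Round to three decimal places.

At P = 50.7, Q = 2497.900.
dQ/dP = −23.
ε = (dQ/dP)(P/Q) = (-23)(50.7/2497.900).

-0.467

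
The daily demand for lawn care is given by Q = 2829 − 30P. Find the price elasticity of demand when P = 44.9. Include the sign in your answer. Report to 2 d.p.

-0.91

At P = 44.9, Q = 1482.
dQ/dP = −30.
ε = (dQ/dP)(P/Q) = (-30)(44.9/1482).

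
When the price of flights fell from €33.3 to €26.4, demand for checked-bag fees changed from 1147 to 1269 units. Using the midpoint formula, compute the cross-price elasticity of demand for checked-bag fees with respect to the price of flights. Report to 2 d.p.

ΔQ_x = 1269 − 1147 = 122; ΔP_y = 26.4 − 33.3 = -6.9.
Midpoints: P̄_y = 29.85, Q̄_x = 1208.0.
ε_xy = (ΔQ_x/ΔP_y)(P̄_y/Q̄_x) = (122/-6.9)(29.85/1208.0).

-0.44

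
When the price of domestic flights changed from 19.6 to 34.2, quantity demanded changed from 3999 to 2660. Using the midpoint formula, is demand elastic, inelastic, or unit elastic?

Arc ε ≈ -0.741.
|ε| = 0.74 < 1.

inelastic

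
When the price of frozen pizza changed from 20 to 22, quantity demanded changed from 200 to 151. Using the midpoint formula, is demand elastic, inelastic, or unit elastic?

Arc ε ≈ -2.932.
|ε| = 2.93 > 1.

elastic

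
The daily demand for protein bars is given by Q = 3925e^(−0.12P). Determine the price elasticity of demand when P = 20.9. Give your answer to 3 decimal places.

-2.508

At P = 20.9, Q = 319.616.
dQ/dP = −0.12·3925e^(−0.12P) = −0.12Q = -38.354.
ε = (dQ/dP)(P/Q) = (-38.354)(20.9/319.616).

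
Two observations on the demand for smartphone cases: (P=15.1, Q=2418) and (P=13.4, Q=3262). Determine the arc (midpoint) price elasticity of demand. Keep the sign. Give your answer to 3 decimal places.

ΔQ = 3262 − 2418 = 844; ΔP = 13.4 − 15.1 = -1.7.
Midpoints: P̄ = 14.25, Q̄ = 2840.0.
ε = (ΔQ/ΔP)(P̄/Q̄) = (844/-1.7)(14.25/2840.0).

-2.491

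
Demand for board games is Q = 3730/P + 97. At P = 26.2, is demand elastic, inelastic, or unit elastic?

inelastic

Q = 239.366, dQ/dP = -5.434.
ε = (dQ/dP)(P/Q) ≈ -0.595.
|ε| = 0.59 < 1.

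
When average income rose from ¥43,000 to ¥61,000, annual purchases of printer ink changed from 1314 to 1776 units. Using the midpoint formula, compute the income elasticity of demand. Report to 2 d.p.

ΔQ = 462, ΔI = 18000. Midpoints: Ī = 52,000, Q̄ = 1545.0.
ε_I = (ΔQ/ΔI)(Ī/Q̄) = (462/18000)(52000/1545.0).
ε_I > 0, so the good is normal.

0.86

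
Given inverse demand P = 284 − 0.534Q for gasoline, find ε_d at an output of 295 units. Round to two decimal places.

-0.80

At Q = 295, P = 284 − 0.534(295) = 126.47.
dP/dQ = −0.534, so dQ/dP = 1/(−0.534) = -1.873.
ε = (dQ/dP)(P/Q) = (-1.873)(126.47/295).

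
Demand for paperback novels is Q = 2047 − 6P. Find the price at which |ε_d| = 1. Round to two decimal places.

For linear demand Q = a − bP, ε = −bP/(a − bP). |ε| = 1 when bP = a − bP, i.e. P = a/(2b).
P = 2047/(2·6) = 2047/12 = 170.5833.

170.58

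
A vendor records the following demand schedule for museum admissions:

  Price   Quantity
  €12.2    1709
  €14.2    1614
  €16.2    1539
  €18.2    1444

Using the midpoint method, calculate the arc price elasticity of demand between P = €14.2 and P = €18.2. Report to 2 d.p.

At P = 14.2, Q = 1614; at P = 18.2, Q = 1444.
ΔQ = -170, ΔP = 4.0. Midpoints: P̄ = 16.20, Q̄ = 1529.0.
ε = (ΔQ/ΔP)(P̄/Q̄) = (-170/4.0)(16.20/1529.0).

-0.45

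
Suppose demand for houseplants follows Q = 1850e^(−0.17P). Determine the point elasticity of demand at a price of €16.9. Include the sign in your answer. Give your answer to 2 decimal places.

-2.87

At P = 16.9, Q = 104.579.
dQ/dP = −0.17·1850e^(−0.17P) = −0.17Q = -17.778.
ε = (dQ/dP)(P/Q) = (-17.778)(16.9/104.579).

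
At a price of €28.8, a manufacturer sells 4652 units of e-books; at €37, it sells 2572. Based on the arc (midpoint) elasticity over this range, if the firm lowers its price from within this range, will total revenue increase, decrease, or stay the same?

Arc ε = (-2080/8.2)(32.90/3612.0) ≈ -2.310.
|ε| = 2.31 > 1, so demand is elastic. A price cut therefore raises total revenue.

increase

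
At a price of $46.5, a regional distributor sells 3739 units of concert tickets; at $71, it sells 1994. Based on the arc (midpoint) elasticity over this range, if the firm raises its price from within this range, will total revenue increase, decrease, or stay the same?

decrease

Arc ε = (-1745/24.5)(58.75/2866.5) ≈ -1.460.
|ε| = 1.46 > 1, so demand is elastic. A price rise therefore reduces total revenue.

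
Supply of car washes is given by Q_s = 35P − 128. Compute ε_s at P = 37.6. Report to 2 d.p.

At P = 37.6, Q_s = 1188.
dQ_s/dP = 35.
ε_s = (dQ_s/dP)(P/Q_s) = (35)(37.6/1188).

1.11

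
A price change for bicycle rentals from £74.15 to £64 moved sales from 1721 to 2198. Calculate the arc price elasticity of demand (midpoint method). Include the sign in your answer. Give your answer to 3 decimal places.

ΔQ = 2198 − 1721 = 477; ΔP = 64 − 74.15 = -10.15.
Midpoints: P̄ = 69.08, Q̄ = 1959.5.
ε = (ΔQ/ΔP)(P̄/Q̄) = (477/-10.15)(69.08/1959.5).

-1.657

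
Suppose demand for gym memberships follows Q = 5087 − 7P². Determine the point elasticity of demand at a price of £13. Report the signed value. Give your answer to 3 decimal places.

At P = 13, Q = 3904.
dQ/dP = −14P = -182.
ε = (dQ/dP)(P/Q) = (-182)(13/3904).

-0.606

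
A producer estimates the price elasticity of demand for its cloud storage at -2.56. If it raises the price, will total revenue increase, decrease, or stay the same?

|ε| = 2.56 > 1, so demand is elastic. A price rise therefore reduces total revenue.

decrease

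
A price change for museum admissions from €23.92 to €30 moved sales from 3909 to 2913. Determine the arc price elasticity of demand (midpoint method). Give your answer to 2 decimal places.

-1.29

ΔQ = 2913 − 3909 = -996; ΔP = 30 − 23.92 = 6.08.
Midpoints: P̄ = 26.96, Q̄ = 3411.0.
ε = (ΔQ/ΔP)(P̄/Q̄) = (-996/6.08)(26.96/3411.0).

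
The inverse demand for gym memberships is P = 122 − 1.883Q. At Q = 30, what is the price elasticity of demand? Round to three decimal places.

-1.160

At Q = 30, P = 122 − 1.883(30) = 65.51.
dP/dQ = −1.883, so dQ/dP = 1/(−1.883) = -0.531.
ε = (dQ/dP)(P/Q) = (-0.531)(65.51/30).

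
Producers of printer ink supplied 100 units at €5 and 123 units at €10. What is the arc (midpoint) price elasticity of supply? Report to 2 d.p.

0.31

ΔQ = 123 − 100 = 23; ΔP = 10 − 5 = 5.
Midpoints: P̄ = 7.50, Q̄ = 111.5.
ε_s = (ΔQ/ΔP)(P̄/Q̄) = (23/5)(7.50/111.5).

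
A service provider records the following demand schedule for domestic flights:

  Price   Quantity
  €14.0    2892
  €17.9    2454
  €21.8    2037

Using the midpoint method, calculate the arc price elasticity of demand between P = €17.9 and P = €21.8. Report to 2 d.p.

-0.95

At P = 17.9, Q = 2454; at P = 21.8, Q = 2037.
ΔQ = -417, ΔP = 3.9. Midpoints: P̄ = 19.85, Q̄ = 2245.5.
ε = (ΔQ/ΔP)(P̄/Q̄) = (-417/3.9)(19.85/2245.5).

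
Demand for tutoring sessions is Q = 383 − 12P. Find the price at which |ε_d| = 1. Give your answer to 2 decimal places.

For linear demand Q = a − bP, ε = −bP/(a − bP). |ε| = 1 when bP = a − bP, i.e. P = a/(2b).
P = 383/(2·12) = 383/24 = 15.9583.

15.96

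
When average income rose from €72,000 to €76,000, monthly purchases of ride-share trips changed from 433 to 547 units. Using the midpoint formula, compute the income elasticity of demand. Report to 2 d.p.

ΔQ = 114, ΔI = 4000. Midpoints: Ī = 74,000, Q̄ = 490.0.
ε_I = (ΔQ/ΔI)(Ī/Q̄) = (114/4000)(74000/490.0).
ε_I > 0, so the good is normal.

4.30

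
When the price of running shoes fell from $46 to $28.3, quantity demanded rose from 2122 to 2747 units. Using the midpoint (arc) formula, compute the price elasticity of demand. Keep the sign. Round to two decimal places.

ΔQ = 2747 − 2122 = 625; ΔP = 28.3 − 46 = -17.7.
Midpoints: P̄ = 37.15, Q̄ = 2434.5.
ε = (ΔQ/ΔP)(P̄/Q̄) = (625/-17.7)(37.15/2434.5).

-0.54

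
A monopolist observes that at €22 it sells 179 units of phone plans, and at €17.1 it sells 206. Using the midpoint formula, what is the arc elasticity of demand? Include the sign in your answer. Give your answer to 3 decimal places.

ΔQ = 206 − 179 = 27; ΔP = 17.1 − 22 = -4.9.
Midpoints: P̄ = 19.55, Q̄ = 192.5.
ε = (ΔQ/ΔP)(P̄/Q̄) = (27/-4.9)(19.55/192.5).

-0.560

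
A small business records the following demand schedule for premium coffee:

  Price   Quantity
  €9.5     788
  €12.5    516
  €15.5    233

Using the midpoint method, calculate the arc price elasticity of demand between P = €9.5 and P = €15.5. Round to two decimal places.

-2.26

At P = 9.5, Q = 788; at P = 15.5, Q = 233.
ΔQ = -555, ΔP = 6.0. Midpoints: P̄ = 12.50, Q̄ = 510.5.
ε = (ΔQ/ΔP)(P̄/Q̄) = (-555/6.0)(12.50/510.5).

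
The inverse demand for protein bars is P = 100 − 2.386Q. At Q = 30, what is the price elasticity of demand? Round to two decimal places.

-0.40

At Q = 30, P = 100 − 2.386(30) = 28.42.
dP/dQ = −2.386, so dQ/dP = 1/(−2.386) = -0.419.
ε = (dQ/dP)(P/Q) = (-0.419)(28.42/30).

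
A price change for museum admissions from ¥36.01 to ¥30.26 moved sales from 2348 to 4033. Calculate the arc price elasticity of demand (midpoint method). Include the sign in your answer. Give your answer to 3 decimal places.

-3.043

ΔQ = 4033 − 2348 = 1685; ΔP = 30.26 − 36.01 = -5.75.
Midpoints: P̄ = 33.13, Q̄ = 3190.5.
ε = (ΔQ/ΔP)(P̄/Q̄) = (1685/-5.75)(33.13/3190.5).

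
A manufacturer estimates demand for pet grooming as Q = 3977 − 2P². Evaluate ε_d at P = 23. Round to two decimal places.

-0.72

At P = 23, Q = 2919.
dQ/dP = −4P = -92.
ε = (dQ/dP)(P/Q) = (-92)(23/2919).
|ε| < 1, so demand is inelastic at this price.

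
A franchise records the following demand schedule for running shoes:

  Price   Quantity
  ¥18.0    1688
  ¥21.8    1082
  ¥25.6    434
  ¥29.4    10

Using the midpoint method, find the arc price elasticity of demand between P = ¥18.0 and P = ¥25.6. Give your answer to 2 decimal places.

At P = 18.0, Q = 1688; at P = 25.6, Q = 434.
ΔQ = -1254, ΔP = 7.6. Midpoints: P̄ = 21.80, Q̄ = 1061.0.
ε = (ΔQ/ΔP)(P̄/Q̄) = (-1254/7.6)(21.80/1061.0).

-3.39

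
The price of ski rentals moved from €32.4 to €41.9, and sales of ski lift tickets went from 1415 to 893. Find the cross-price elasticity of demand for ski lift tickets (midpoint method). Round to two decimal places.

-1.77

ΔQ_x = 893 − 1415 = -522; ΔP_y = 41.9 − 32.4 = 9.5.
Midpoints: P̄_y = 37.15, Q̄_x = 1154.0.
ε_xy = (ΔQ_x/ΔP_y)(P̄_y/Q̄_x) = (-522/9.5)(37.15/1154.0).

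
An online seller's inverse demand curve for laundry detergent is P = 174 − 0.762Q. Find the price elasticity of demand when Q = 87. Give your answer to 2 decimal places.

At Q = 87, P = 174 − 0.762(87) = 107.71.
dP/dQ = −0.762, so dQ/dP = 1/(−0.762) = -1.312.
ε = (dQ/dP)(P/Q) = (-1.312)(107.71/87).

-1.62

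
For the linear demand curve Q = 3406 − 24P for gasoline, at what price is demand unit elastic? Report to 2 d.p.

For linear demand Q = a − bP, ε = −bP/(a − bP). |ε| = 1 when bP = a − bP, i.e. P = a/(2b).
P = 3406/(2·24) = 3406/48 = 70.9583.

70.96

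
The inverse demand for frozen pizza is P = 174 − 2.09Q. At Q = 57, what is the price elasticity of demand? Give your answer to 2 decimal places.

At Q = 57, P = 174 − 2.09(57) = 54.87.
dP/dQ = −2.09, so dQ/dP = 1/(−2.09) = -0.478.
ε = (dQ/dP)(P/Q) = (-0.478)(54.87/57).

-0.46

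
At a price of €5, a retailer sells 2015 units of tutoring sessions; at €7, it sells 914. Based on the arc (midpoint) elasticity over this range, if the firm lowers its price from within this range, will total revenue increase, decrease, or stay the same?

Arc ε = (-1101/2)(6.00/1464.5) ≈ -2.255.
|ε| = 2.26 > 1, so demand is elastic. A price cut therefore raises total revenue.

increase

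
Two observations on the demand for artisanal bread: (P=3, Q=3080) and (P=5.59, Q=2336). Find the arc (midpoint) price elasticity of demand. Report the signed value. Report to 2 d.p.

ΔQ = 2336 − 3080 = -744; ΔP = 5.59 − 3 = 2.59.
Midpoints: P̄ = 4.29, Q̄ = 2708.0.
ε = (ΔQ/ΔP)(P̄/Q̄) = (-744/2.59)(4.29/2708.0).

-0.46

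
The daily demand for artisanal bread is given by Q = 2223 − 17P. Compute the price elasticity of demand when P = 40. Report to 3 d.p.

-0.441

At P = 40, Q = 1543.
dQ/dP = −17.
ε = (dQ/dP)(P/Q) = (-17)(40/1543).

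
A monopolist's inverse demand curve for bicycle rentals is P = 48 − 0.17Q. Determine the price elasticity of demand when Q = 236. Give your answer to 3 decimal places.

-0.196

At Q = 236, P = 48 − 0.17(236) = 7.88.
dP/dQ = −0.17, so dQ/dP = 1/(−0.17) = -5.882.
ε = (dQ/dP)(P/Q) = (-5.882)(7.88/236).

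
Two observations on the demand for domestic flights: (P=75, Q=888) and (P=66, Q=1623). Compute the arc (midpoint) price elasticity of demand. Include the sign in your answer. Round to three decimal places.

ΔQ = 1623 − 888 = 735; ΔP = 66 − 75 = -9.
Midpoints: P̄ = 70.50, Q̄ = 1255.5.
ε = (ΔQ/ΔP)(P̄/Q̄) = (735/-9)(70.50/1255.5).

-4.586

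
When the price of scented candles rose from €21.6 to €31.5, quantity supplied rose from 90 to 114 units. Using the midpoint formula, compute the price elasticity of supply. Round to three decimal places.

0.631

ΔQ = 114 − 90 = 24; ΔP = 31.5 − 21.6 = 9.9.
Midpoints: P̄ = 26.55, Q̄ = 102.0.
ε_s = (ΔQ/ΔP)(P̄/Q̄) = (24/9.9)(26.55/102.0).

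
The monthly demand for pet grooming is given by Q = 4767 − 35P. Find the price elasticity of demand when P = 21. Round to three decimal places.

At P = 21, Q = 4032.
dQ/dP = −35.
ε = (dQ/dP)(P/Q) = (-35)(21/4032).
|ε| < 1, so demand is inelastic at this price.

-0.182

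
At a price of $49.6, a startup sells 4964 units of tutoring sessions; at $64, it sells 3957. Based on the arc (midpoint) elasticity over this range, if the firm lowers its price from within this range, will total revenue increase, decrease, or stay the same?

Arc ε = (-1007/14.4)(56.80/4460.5) ≈ -0.890.
|ε| = 0.89 < 1, so demand is inelastic. A price cut therefore reduces total revenue.

decrease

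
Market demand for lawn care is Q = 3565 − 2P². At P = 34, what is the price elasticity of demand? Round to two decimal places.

At P = 34, Q = 1253.
dQ/dP = −4P = -136.
ε = (dQ/dP)(P/Q) = (-136)(34/1253).

-3.69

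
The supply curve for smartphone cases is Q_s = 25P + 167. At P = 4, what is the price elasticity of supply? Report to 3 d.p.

At P = 4, Q_s = 267.
dQ_s/dP = 25.
ε_s = (dQ_s/dP)(P/Q_s) = (25)(4/267).

0.375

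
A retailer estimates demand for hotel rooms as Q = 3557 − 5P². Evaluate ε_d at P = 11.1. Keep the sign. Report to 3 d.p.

At P = 11.1, Q = 2940.950.
dQ/dP = −10P = -111.
ε = (dQ/dP)(P/Q) = (-111)(11.1/2940.950).
|ε| < 1, so demand is inelastic at this price.

-0.419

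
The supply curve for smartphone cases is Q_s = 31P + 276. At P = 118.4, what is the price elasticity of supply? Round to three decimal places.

0.930

At P = 118.4, Q_s = 3946.40.
dQ_s/dP = 31.
ε_s = (dQ_s/dP)(P/Q_s) = (31)(118.4/3946.40).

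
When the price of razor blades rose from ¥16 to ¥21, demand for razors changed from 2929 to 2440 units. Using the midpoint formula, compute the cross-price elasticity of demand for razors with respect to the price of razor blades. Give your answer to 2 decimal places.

ΔQ_x = 2440 − 2929 = -489; ΔP_y = 21 − 16 = 5.
Midpoints: P̄_y = 18.50, Q̄_x = 2684.5.
ε_xy = (ΔQ_x/ΔP_y)(P̄_y/Q̄_x) = (-489/5)(18.50/2684.5).

-0.67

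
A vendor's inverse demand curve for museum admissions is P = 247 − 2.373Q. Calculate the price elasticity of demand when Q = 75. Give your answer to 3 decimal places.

At Q = 75, P = 247 − 2.373(75) = 69.02.
dP/dQ = −2.373, so dQ/dP = 1/(−2.373) = -0.421.
ε = (dQ/dP)(P/Q) = (-0.421)(69.02/75).

-0.388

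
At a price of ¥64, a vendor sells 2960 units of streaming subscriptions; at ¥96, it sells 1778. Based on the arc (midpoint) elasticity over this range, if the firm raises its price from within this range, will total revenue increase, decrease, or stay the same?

Arc ε = (-1182/32)(80.00/2369.0) ≈ -1.247.
|ε| = 1.25 > 1, so demand is elastic. A price rise therefore reduces total revenue.

decrease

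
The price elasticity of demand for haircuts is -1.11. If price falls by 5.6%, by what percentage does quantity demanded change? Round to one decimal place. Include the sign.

6.2%

%ΔQ ≈ ε × %ΔP = (-1.11)(-5.6%) = 6.22%.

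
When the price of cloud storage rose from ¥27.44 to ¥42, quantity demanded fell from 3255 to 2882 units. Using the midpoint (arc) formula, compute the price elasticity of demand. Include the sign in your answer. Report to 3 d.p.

-0.290

ΔQ = 2882 − 3255 = -373; ΔP = 42 − 27.44 = 14.56.
Midpoints: P̄ = 34.72, Q̄ = 3068.5.
ε = (ΔQ/ΔP)(P̄/Q̄) = (-373/14.56)(34.72/3068.5).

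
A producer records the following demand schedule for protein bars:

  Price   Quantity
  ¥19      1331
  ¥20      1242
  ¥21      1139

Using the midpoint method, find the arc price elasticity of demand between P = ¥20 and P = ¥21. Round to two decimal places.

-1.77

At P = 20, Q = 1242; at P = 21, Q = 1139.
ΔQ = -103, ΔP = 1. Midpoints: P̄ = 20.50, Q̄ = 1190.5.
ε = (ΔQ/ΔP)(P̄/Q̄) = (-103/1)(20.50/1190.5).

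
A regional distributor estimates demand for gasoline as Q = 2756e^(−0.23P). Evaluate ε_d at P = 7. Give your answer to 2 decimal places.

At P = 7, Q = 550.890.
dQ/dP = −0.23·2756e^(−0.23P) = −0.23Q = -126.705.
ε = (dQ/dP)(P/Q) = (-126.705)(7/550.890).
|ε| > 1, so demand is elastic at this price.

-1.61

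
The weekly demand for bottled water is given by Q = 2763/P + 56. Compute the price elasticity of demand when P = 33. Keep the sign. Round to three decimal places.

At P = 33, Q = 139.727.
dQ/dP = −2763/P² = -2.537.
ε = (dQ/dP)(P/Q) = (-2.537)(33/139.727).
|ε| < 1, so demand is inelastic at this price.

-0.599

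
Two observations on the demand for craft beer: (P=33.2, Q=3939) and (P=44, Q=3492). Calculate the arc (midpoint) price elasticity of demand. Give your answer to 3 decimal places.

-0.430

ΔQ = 3492 − 3939 = -447; ΔP = 44 − 33.2 = 10.8.
Midpoints: P̄ = 38.60, Q̄ = 3715.5.
ε = (ΔQ/ΔP)(P̄/Q̄) = (-447/10.8)(38.60/3715.5).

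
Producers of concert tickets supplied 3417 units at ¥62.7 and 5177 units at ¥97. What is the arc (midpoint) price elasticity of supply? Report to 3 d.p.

0.954

ΔQ = 5177 − 3417 = 1760; ΔP = 97 − 62.7 = 34.3.
Midpoints: P̄ = 79.85, Q̄ = 4297.0.
ε_s = (ΔQ/ΔP)(P̄/Q̄) = (1760/34.3)(79.85/4297.0).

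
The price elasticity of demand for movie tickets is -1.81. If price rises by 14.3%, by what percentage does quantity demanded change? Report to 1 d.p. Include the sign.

%ΔQ ≈ ε × %ΔP = (-1.81)(14.3%) = -25.88%.

-25.9%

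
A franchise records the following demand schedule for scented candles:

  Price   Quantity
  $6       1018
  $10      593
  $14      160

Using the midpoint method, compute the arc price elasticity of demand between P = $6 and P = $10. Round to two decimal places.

At P = 6, Q = 1018; at P = 10, Q = 593.
ΔQ = -425, ΔP = 4. Midpoints: P̄ = 8.00, Q̄ = 805.5.
ε = (ΔQ/ΔP)(P̄/Q̄) = (-425/4)(8.00/805.5).

-1.06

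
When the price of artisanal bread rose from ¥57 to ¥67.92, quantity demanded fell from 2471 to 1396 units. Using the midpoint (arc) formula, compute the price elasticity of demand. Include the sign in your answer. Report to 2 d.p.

ΔQ = 1396 − 2471 = -1075; ΔP = 67.92 − 57 = 10.92.
Midpoints: P̄ = 62.46, Q̄ = 1933.5.
ε = (ΔQ/ΔP)(P̄/Q̄) = (-1075/10.92)(62.46/1933.5).

-3.18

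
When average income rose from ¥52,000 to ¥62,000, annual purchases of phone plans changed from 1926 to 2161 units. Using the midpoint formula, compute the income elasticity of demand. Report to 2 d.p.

0.66

ΔQ = 235, ΔI = 10000. Midpoints: Ī = 57,000, Q̄ = 2043.5.
ε_I = (ΔQ/ΔI)(Ī/Q̄) = (235/10000)(57000/2043.5).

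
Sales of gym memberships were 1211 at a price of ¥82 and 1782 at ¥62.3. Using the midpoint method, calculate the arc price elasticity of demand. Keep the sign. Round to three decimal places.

ΔQ = 1782 − 1211 = 571; ΔP = 62.3 − 82 = -19.7.
Midpoints: P̄ = 72.15, Q̄ = 1496.5.
ε = (ΔQ/ΔP)(P̄/Q̄) = (571/-19.7)(72.15/1496.5).

-1.397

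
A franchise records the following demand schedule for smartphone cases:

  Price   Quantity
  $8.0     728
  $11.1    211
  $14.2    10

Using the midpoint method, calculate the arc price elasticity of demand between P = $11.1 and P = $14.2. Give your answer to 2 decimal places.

At P = 11.1, Q = 211; at P = 14.2, Q = 10.
ΔQ = -201, ΔP = 3.1. Midpoints: P̄ = 12.65, Q̄ = 110.5.
ε = (ΔQ/ΔP)(P̄/Q̄) = (-201/3.1)(12.65/110.5).

-7.42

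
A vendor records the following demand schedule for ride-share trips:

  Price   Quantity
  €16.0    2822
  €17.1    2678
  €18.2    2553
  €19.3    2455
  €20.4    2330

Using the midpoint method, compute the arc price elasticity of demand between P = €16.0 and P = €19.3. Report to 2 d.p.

-0.74

At P = 16.0, Q = 2822; at P = 19.3, Q = 2455.
ΔQ = -367, ΔP = 3.3. Midpoints: P̄ = 17.65, Q̄ = 2638.5.
ε = (ΔQ/ΔP)(P̄/Q̄) = (-367/3.3)(17.65/2638.5).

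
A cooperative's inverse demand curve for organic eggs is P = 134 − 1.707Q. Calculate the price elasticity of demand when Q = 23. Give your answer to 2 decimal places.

-2.41

At Q = 23, P = 134 − 1.707(23) = 94.74.
dP/dQ = −1.707, so dQ/dP = 1/(−1.707) = -0.586.
ε = (dQ/dP)(P/Q) = (-0.586)(94.74/23).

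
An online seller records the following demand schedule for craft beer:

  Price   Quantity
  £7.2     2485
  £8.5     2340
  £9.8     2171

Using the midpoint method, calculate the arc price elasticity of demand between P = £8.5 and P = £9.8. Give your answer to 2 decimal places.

-0.53

At P = 8.5, Q = 2340; at P = 9.8, Q = 2171.
ΔQ = -169, ΔP = 1.3. Midpoints: P̄ = 9.15, Q̄ = 2255.5.
ε = (ΔQ/ΔP)(P̄/Q̄) = (-169/1.3)(9.15/2255.5).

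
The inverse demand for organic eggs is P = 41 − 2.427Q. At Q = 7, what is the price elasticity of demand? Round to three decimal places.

At Q = 7, P = 41 − 2.427(7) = 24.01.
dP/dQ = −2.427, so dQ/dP = 1/(−2.427) = -0.412.
ε = (dQ/dP)(P/Q) = (-0.412)(24.01/7).

-1.413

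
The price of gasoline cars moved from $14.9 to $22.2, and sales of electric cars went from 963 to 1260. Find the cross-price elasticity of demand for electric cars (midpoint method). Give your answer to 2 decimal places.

0.68

ΔQ_x = 1260 − 963 = 297; ΔP_y = 22.2 − 14.9 = 7.3.
Midpoints: P̄_y = 18.55, Q̄_x = 1111.5.
ε_xy = (ΔQ_x/ΔP_y)(P̄_y/Q̄_x) = (297/7.3)(18.55/1111.5).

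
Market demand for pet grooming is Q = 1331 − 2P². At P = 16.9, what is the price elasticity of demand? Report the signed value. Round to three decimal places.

At P = 16.9, Q = 759.780.
dQ/dP = −4P = -67.600.
ε = (dQ/dP)(P/Q) = (-67.600)(16.9/759.780).

-1.504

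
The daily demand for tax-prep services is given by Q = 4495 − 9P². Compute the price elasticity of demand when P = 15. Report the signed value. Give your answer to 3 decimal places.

At P = 15, Q = 2470.
dQ/dP = −18P = -270.
ε = (dQ/dP)(P/Q) = (-270)(15/2470).

-1.640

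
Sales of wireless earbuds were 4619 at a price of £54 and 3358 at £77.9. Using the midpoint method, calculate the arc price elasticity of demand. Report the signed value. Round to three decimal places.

ΔQ = 3358 − 4619 = -1261; ΔP = 77.9 − 54 = 23.9.
Midpoints: P̄ = 65.95, Q̄ = 3988.5.
ε = (ΔQ/ΔP)(P̄/Q̄) = (-1261/23.9)(65.95/3988.5).

-0.872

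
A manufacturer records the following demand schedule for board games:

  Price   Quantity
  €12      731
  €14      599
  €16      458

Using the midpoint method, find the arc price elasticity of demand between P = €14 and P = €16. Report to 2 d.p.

-2.00

At P = 14, Q = 599; at P = 16, Q = 458.
ΔQ = -141, ΔP = 2. Midpoints: P̄ = 15.00, Q̄ = 528.5.
ε = (ΔQ/ΔP)(P̄/Q̄) = (-141/2)(15.00/528.5).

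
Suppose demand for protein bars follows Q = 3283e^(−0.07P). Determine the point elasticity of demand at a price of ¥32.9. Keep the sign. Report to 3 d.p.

At P = 32.9, Q = 328.164.
dQ/dP = −0.07·3283e^(−0.07P) = −0.07Q = -22.971.
ε = (dQ/dP)(P/Q) = (-22.971)(32.9/328.164).

-2.303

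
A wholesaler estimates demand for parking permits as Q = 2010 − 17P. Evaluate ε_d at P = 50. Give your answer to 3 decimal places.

-0.733

At P = 50, Q = 1160.
dQ/dP = −17.
ε = (dQ/dP)(P/Q) = (-17)(50/1160).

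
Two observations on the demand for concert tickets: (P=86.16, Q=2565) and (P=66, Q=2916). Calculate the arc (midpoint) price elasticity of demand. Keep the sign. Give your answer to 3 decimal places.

ΔQ = 2916 − 2565 = 351; ΔP = 66 − 86.16 = -20.16.
Midpoints: P̄ = 76.08, Q̄ = 2740.5.
ε = (ΔQ/ΔP)(P̄/Q̄) = (351/-20.16)(76.08/2740.5).

-0.483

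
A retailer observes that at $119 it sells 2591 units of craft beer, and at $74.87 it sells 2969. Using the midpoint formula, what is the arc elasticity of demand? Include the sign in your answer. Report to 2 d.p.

-0.30

ΔQ = 2969 − 2591 = 378; ΔP = 74.87 − 119 = -44.13.
Midpoints: P̄ = 96.94, Q̄ = 2780.0.
ε = (ΔQ/ΔP)(P̄/Q̄) = (378/-44.13)(96.94/2780.0).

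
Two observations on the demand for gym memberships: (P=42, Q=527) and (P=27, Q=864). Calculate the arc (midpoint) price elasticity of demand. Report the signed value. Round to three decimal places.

ΔQ = 864 − 527 = 337; ΔP = 27 − 42 = -15.
Midpoints: P̄ = 34.50, Q̄ = 695.5.
ε = (ΔQ/ΔP)(P̄/Q̄) = (337/-15)(34.50/695.5).

-1.114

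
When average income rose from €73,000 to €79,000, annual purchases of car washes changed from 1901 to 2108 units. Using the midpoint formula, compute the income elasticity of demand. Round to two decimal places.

1.31

ΔQ = 207, ΔI = 6000. Midpoints: Ī = 76,000, Q̄ = 2004.5.
ε_I = (ΔQ/ΔI)(Ī/Q̄) = (207/6000)(76000/2004.5).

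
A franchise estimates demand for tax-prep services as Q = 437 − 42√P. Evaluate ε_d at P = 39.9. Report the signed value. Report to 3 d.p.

-0.773

At P = 39.9, Q = 171.701.
dQ/dP = −42/(2√P) = -3.325.
ε = (dQ/dP)(P/Q) = (-3.325)(39.9/171.701).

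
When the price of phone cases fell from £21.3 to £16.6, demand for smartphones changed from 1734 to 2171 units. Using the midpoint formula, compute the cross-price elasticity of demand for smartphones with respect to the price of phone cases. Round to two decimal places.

ΔQ_x = 2171 − 1734 = 437; ΔP_y = 16.6 − 21.3 = -4.7.
Midpoints: P̄_y = 18.95, Q̄_x = 1952.5.
ε_xy = (ΔQ_x/ΔP_y)(P̄_y/Q̄_x) = (437/-4.7)(18.95/1952.5).

-0.90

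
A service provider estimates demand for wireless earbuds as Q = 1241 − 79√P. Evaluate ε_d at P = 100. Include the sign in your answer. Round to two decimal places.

-0.88

At P = 100, Q = 451.
dQ/dP = −79/(2√P) = -3.950.
ε = (dQ/dP)(P/Q) = (-3.950)(100/451).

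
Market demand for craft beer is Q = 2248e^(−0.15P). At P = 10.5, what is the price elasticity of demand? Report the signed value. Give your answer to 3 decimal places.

At P = 10.5, Q = 465.353.
dQ/dP = −0.15·2248e^(−0.15P) = −0.15Q = -69.803.
ε = (dQ/dP)(P/Q) = (-69.803)(10.5/465.353).
|ε| > 1, so demand is elastic at this price.

-1.575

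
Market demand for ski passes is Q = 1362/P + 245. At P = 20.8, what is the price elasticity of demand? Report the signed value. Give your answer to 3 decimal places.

-0.211

At P = 20.8, Q = 310.481.
dQ/dP = −1362/P² = -3.148.
ε = (dQ/dP)(P/Q) = (-3.148)(20.8/310.481).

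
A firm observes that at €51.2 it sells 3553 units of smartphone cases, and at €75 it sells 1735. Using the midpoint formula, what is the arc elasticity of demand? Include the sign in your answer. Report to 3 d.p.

ΔQ = 1735 − 3553 = -1818; ΔP = 75 − 51.2 = 23.8.
Midpoints: P̄ = 63.10, Q̄ = 2644.0.
ε = (ΔQ/ΔP)(P̄/Q̄) = (-1818/23.8)(63.10/2644.0).

-1.823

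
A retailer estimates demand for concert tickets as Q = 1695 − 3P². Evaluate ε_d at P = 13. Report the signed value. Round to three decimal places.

-0.854

At P = 13, Q = 1188.
dQ/dP = −6P = -78.
ε = (dQ/dP)(P/Q) = (-78)(13/1188).
|ε| < 1, so demand is inelastic at this price.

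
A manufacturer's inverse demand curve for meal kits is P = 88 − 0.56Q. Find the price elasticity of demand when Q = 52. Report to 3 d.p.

At Q = 52, P = 88 − 0.56(52) = 58.88.
dP/dQ = −0.56, so dQ/dP = 1/(−0.56) = -1.786.
ε = (dQ/dP)(P/Q) = (-1.786)(58.88/52).

-2.022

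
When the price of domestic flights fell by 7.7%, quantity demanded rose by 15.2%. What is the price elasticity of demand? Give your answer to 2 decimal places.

-1.97

ε = %ΔQ / %ΔP = (15.2)/(-7.7) = -1.974.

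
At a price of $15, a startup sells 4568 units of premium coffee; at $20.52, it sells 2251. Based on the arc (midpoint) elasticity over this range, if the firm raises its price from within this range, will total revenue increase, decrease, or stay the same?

Arc ε = (-2317/5.52)(17.76/3409.5) ≈ -2.186.
|ε| = 2.19 > 1, so demand is elastic. A price rise therefore reduces total revenue.

decrease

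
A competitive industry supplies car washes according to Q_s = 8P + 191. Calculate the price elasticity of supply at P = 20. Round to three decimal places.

0.456

At P = 20, Q_s = 351.
dQ_s/dP = 8.
ε_s = (dQ_s/dP)(P/Q_s) = (8)(20/351).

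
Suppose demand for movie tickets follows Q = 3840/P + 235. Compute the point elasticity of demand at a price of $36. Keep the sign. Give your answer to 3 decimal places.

-0.312

At P = 36, Q = 341.667.
dQ/dP = −3840/P² = -2.963.
ε = (dQ/dP)(P/Q) = (-2.963)(36/341.667).
|ε| < 1, so demand is inelastic at this price.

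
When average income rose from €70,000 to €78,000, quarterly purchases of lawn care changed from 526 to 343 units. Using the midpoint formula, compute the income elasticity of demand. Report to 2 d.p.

-3.90

ΔQ = -183, ΔI = 8000. Midpoints: Ī = 74,000, Q̄ = 434.5.
ε_I = (ΔQ/ΔI)(Ī/Q̄) = (-183/8000)(74000/434.5).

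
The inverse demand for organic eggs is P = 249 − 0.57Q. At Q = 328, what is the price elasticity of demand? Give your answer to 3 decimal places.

At Q = 328, P = 249 − 0.57(328) = 62.04.
dP/dQ = −0.57, so dQ/dP = 1/(−0.57) = -1.754.
ε = (dQ/dP)(P/Q) = (-1.754)(62.04/328).

-0.332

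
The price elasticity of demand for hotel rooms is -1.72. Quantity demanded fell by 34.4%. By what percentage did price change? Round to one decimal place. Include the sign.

%ΔP ≈ %ΔQ / ε = (-34.4%)/(-1.72) = 20.00%.

20.0%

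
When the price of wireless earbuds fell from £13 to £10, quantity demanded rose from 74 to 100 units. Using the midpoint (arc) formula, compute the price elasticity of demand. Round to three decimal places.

-1.146

ΔQ = 100 − 74 = 26; ΔP = 10 − 13 = -3.
Midpoints: P̄ = 11.50, Q̄ = 87.0.
ε = (ΔQ/ΔP)(P̄/Q̄) = (26/-3)(11.50/87.0).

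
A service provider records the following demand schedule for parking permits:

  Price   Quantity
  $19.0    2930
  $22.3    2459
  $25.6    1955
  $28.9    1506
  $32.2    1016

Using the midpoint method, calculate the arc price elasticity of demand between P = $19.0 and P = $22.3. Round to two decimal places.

At P = 19.0, Q = 2930; at P = 22.3, Q = 2459.
ΔQ = -471, ΔP = 3.3. Midpoints: P̄ = 20.65, Q̄ = 2694.5.
ε = (ΔQ/ΔP)(P̄/Q̄) = (-471/3.3)(20.65/2694.5).

-1.09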